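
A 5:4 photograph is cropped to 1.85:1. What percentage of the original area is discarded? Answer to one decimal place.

Going from 5:4 to 1.85:1 means cutting height while keeping width.
(1.250)/(1.850) ≈ 0.676 of the area survives, leaving 32.43% discarded.

32.4%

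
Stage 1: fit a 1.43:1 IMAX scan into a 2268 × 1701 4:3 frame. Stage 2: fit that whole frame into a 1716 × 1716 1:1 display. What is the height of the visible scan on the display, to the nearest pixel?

1200 px

1.43:1 IMAX in 2268×1701: fills the width, so the scan is 2268.00 × 1586.01.
Second fit — the 4:3 canvas into 1716×1716 spans the width: 1716.00 × 1287.00 (×0.7566 from 2268×1701).
Applying the same ×0.7566: 1586.01 → 1200.00.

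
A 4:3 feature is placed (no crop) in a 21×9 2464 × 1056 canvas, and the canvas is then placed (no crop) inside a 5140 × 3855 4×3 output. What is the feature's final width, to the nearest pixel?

4:3 in 2464×1056: fills the height, so the feature is 1408.00 × 1056.00.
21×9 in 5140×3855: fills the width, so the intermediate becomes 5140.00 × 2202.86 — a scale of ×2.0860.
So the feature's width is 1408.00 × 2.0860 ≈ 2937.14.

2937 px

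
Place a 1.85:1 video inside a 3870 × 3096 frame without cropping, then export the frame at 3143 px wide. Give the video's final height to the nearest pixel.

In the 3870×3096 frame the video fills the width: height = 3870 / 1.850 ≈ 2091.89 px.
Scaling 3870 → 3143 is ×0.8121, so the height becomes 2091.89 × 0.8121 ≈ 1698.92 px.

1699 px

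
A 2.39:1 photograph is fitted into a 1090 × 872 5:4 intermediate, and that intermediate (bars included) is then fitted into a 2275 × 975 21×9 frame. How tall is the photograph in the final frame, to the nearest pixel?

510 px

Inside the 1090×872 canvas the photograph is width-limited at 1090.00 × 456.07.
The 5:4 canvas is height-limited in 2275×975, giving 1218.75 × 975.00; scale factor 1.1181.
So the photograph's height is 456.07 × 1.1181 ≈ 509.94.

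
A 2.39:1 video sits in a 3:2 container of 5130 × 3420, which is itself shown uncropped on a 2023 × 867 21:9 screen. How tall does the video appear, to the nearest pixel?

2.39:1 in 5130×3420: fills the width, so the video is 5130.00 × 2146.44.
3:2 in 2023×867: fills the height, so the intermediate becomes 1300.50 × 867.00 — a scale of ×0.2535.
Applying the same ×0.2535: 2146.44 → 544.14.

544 px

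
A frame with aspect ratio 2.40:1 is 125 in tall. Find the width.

At 2.40:1, 125 × 2.400 ≈ 300.

300 in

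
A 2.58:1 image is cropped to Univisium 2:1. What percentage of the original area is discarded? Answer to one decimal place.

Going from 2.58:1 to Univisium 2:1 means cutting width while keeping height.
(2.000)/(2.580) ≈ 0.775 of the area survives, leaving 22.48% discarded.

22.5%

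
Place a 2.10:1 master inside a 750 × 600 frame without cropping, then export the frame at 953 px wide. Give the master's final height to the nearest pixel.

Fitted into 750×600, the master spans the width; its height is 750 / 2.100 ≈ 357.14 px.
The frame scales by 953/750 = 1.2707; 357.14 × 1.2707 ≈ 453.81 px.

454 px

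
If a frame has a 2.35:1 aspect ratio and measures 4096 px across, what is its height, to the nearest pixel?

4096 / 2.350 = 1742.98.

1743 px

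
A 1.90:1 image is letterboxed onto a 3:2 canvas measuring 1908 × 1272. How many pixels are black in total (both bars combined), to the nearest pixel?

510942 pixels

1.90:1 is wider than 3:2, so it spans the full width.
Content height = 1908 / 1.900 ≈ 1004.2105 px.
1272 − 1004.2105 = 267.7895 px of bars.
Across the 1908-px span: 267.7895 × 1908 ≈ 510942 px.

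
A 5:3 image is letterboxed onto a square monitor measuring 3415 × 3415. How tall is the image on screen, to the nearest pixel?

2049 px

5:3 is wider than square, so it spans the full width.
That makes the image 2049.00 px tall (3415 × 3/5).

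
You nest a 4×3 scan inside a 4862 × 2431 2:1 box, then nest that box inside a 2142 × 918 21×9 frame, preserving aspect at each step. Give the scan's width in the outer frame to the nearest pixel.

4×3 in 4862×2431: fills the height, so the scan is 3241.33 × 2431.00.
2:1 in 2142×918: fills the height, so the intermediate becomes 1836.00 × 918.00 — a scale of ×0.3776.
The scan scales with it: width 3241.33 × 0.3776 ≈ 1224.00.

1224 px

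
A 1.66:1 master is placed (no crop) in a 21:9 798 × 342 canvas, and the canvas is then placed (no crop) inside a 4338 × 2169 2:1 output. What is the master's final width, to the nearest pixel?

1.66:1 in 798×342: fills the height, so the master is 567.72 × 342.00.
The 21:9 canvas is width-limited in 4338×2169, giving 4338.00 × 1859.14; scale factor 5.4361.
Applying the same ×5.4361: 567.72 → 3086.18.

3086 px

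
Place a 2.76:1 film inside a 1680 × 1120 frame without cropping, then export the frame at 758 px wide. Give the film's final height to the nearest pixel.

275 px

In the 1680×1120 frame the film fills the width: height = 1680 / 2.760 ≈ 608.70 px.
Scaling 1680 → 758 is ×0.4512, so the height becomes 608.70 × 0.4512 ≈ 274.64 px.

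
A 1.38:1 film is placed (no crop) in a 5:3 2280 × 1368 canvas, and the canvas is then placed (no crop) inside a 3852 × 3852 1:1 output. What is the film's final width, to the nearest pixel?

3189 px

First fit — 1.38:1 into 2280×1368 spans the height: 1887.84 × 1368.00.
The 5:3 canvas is width-limited in 3852×3852, giving 3852.00 × 2311.20; scale factor 1.6895.
The film scales with it: width 1887.84 × 1.6895 ≈ 3189.46.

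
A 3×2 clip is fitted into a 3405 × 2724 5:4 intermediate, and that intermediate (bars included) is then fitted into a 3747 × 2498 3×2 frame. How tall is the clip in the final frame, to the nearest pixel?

First fit — 3×2 into 3405×2724 spans the width: 3405.00 × 2270.00.
5:4 in 3747×2498: fills the height, so the intermediate becomes 3122.50 × 2498.00 — a scale of ×0.9170.
The clip scales with it: height 2270.00 × 0.9170 ≈ 2081.67.

2082 px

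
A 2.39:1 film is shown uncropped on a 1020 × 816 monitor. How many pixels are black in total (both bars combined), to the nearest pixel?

Since 2.390 > 1.250, the film is width-limited.
The film is 1020 / 2.390 ≈ 426.7782 px tall.
Black = 816 − 426.7782 = 389.2218 px.
Across the 1020-px span: 389.2218 × 1020 ≈ 397006 px.

397006 pixels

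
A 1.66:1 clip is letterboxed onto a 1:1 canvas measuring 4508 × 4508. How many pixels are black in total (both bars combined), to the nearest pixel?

8079857 pixels

Since 1.660 > 1.000, the clip is width-limited.
The clip is 4508 / 1.660 ≈ 2715.6627 px tall.
4508 − 2715.6627 = 1792.3373 px of bars.
That's 1792.3373 × 4508 ≈ 8079857 black pixels.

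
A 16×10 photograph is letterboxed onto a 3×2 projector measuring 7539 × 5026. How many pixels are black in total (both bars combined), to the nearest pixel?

2368188 pixels

Since 1.600 > 1.500, the photograph is width-limited.
Content height = 7539 × 10/16 ≈ 4711.8750 px.
Black = 5026 − 4711.8750 = 314.1250 px.
Across the 7539-px span: 314.1250 × 7539 ≈ 2368188 px.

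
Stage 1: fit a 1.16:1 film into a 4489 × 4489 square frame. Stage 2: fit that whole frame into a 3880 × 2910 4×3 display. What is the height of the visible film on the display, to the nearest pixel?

First fit — 1.16:1 into 4489×4489 spans the width: 4489.00 × 3869.83.
square in 3880×2910: fills the height, so the intermediate becomes 2910.00 × 2910.00 — a scale of ×0.6483.
Applying the same ×0.6483: 3869.83 → 2508.62.

2509 px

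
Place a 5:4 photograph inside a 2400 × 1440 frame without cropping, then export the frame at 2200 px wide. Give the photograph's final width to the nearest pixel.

1650 px

At 2400×1440 the photograph is height-limited, so width = 1440 × 5/4 ≈ 1800.00 px.
Scaling 2400 → 2200 is ×0.9167, so the width becomes 1800.00 × 0.9167 ≈ 1650.00 px.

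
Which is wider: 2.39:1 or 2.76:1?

2.39 and 2.76; 2.76 > 2.39.

2.76:1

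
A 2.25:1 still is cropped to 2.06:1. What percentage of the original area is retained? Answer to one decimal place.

Going from 2.25:1 to 2.06:1 means cutting width while keeping height.
Fraction kept = (2.060)/(2.250) ≈ 91.56%.

91.6%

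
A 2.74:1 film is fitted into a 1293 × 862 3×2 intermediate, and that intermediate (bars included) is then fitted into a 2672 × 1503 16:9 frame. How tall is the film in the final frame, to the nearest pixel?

2.74:1 in 1293×862: fills the width, so the film is 1293.00 × 471.90.
3×2 in 2672×1503: fills the height, so the intermediate becomes 2254.50 × 1503.00 — a scale of ×1.7436.
Applying the same ×1.7436: 471.90 → 822.81.

823 px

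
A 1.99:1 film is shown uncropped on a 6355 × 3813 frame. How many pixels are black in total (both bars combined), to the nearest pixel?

1.99:1 is wider than 5:3, so it spans the full width.
That makes the image 3193.4673 px tall (6355 / 1.990).
3813 − 3193.4673 = 619.5327 px of bars.
Bar area = 619.5327 × 6355 ≈ 3937130 px.

3937130 pixels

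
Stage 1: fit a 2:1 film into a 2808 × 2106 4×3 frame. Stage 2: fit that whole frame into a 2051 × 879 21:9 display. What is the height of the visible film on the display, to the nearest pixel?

First fit — 2:1 into 2808×2106 spans the width: 2808.00 × 1404.00.
Second fit — the 4×3 canvas into 2051×879 spans the height: 1172.00 × 879.00 (×0.4174 from 2808×2106).
The film scales with it: height 1404.00 × 0.4174 ≈ 586.00.

586 px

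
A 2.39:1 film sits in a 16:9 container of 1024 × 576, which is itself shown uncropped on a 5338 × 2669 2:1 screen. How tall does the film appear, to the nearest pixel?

First fit — 2.39:1 into 1024×576 spans the width: 1024.00 × 428.45.
The 16:9 canvas is height-limited in 5338×2669, giving 4744.89 × 2669.00; scale factor 4.6337.
So the film's height is 428.45 × 4.6337 ≈ 1985.31.

1985 px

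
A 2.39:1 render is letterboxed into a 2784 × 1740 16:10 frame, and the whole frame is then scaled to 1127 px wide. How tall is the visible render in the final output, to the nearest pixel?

Fitted into 2784×1740, the render spans the width; its height is 2784 / 2.390 ≈ 1164.85 px.
Resizing to 1127 px wide multiplies everything by 0.4048: 1164.85 → 471.55 px.

472 px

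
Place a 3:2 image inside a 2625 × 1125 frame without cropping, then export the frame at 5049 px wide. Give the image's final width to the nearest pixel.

3246 px

In the 2625×1125 frame the image fills the height: width = 1125 × 3/2 ≈ 1687.50 px.
Resizing to 5049 px wide multiplies everything by 1.9234: 1687.50 → 3245.79 px.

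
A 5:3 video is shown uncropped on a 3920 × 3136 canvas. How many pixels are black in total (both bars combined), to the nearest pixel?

5:3 (1.667) > 5:4 (1.250), so the video fills the width.
That makes the image 2352.0000 px tall (3920 × 3/5).
Black = 3136 − 2352.0000 = 784.0000 px.
Bar area = 784.0000 × 3920 ≈ 3073280 px.

3073280 pixels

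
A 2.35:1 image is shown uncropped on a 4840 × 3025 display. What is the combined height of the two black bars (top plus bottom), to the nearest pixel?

2.35:1 (2.350) > 16×10 (1.600), so the image fills the width.
The image is 4840 / 2.350 ≈ 2059.57 px tall.
Black = 3025 − 2059.57 = 965.43 px.

965 px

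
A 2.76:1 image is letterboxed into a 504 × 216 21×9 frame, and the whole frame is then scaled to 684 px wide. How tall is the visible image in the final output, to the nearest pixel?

248 px

Fitted into 504×216, the image spans the width; its height is 504 / 2.760 ≈ 182.61 px.
Scaling 504 → 684 is ×1.3571, so the height becomes 182.61 × 1.3571 ≈ 247.83 px.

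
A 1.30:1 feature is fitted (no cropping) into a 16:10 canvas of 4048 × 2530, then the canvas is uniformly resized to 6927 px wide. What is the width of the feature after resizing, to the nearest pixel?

In the 4048×2530 frame the feature fills the height: width = 2530 × 1.300 ≈ 3289.00 px.
Resizing to 6927 px wide multiplies everything by 1.7112: 3289.00 → 5628.19 px.

5628 px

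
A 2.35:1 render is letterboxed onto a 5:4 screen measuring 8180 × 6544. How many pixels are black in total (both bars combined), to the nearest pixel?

2.35:1 (2.350) > 5:4 (1.250), so the render fills the width.
Content height = 8180 / 2.350 ≈ 3480.8511 px.
6544 − 3480.8511 = 3063.1489 px of bars.
Bar area = 3063.1489 × 8180 ≈ 25056558 px.

25056558 pixels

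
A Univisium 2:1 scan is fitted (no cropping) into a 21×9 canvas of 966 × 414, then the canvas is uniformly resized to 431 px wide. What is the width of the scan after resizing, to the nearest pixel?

Fitted into 966×414, the scan spans the height; its width is 414 × 2/1 ≈ 828.00 px.
Scaling 966 → 431 is ×0.4462, so the width becomes 828.00 × 0.4462 ≈ 369.43 px.

369 px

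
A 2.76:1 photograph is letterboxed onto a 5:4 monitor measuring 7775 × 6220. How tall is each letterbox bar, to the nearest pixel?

Since 2.760 > 1.250, the photograph is width-limited.
Content height = 7775 / 2.760 ≈ 2817.03 px.
Leftover height: 6220 − 2817.03 = 3402.97 px → 1701.49 each side.

1701 px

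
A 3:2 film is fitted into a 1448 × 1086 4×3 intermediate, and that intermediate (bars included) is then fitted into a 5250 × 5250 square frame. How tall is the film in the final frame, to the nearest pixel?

3500 px

3:2 in 1448×1086: fills the width, so the film is 1448.00 × 965.33.
Second fit — the 4×3 canvas into 5250×5250 spans the width: 5250.00 × 3937.50 (×3.6257 from 1448×1086).
The film scales with it: height 965.33 × 3.6257 ≈ 3500.00.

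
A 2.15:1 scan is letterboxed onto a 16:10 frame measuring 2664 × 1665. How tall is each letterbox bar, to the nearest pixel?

2.15:1 is wider than 16:10, so it spans the full width.
Content height = 2664 / 2.150 ≈ 1239.07 px.
Leftover height: 1665 − 1239.07 = 425.93 px → 212.97 each side.

213 px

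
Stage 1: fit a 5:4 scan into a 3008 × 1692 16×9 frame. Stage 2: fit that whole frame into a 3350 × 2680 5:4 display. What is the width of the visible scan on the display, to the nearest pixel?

2355 px

5:4 in 3008×1692: fills the height, so the scan is 2115.00 × 1692.00.
The 16×9 canvas is width-limited in 3350×2680, giving 3350.00 × 1884.38; scale factor 1.1137.
Applying the same ×1.1137: 2115.00 → 2355.47.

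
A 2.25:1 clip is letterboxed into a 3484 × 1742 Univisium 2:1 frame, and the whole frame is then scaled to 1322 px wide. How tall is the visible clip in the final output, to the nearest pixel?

588 px

In the 3484×1742 frame the clip fills the width: height = 3484 / 2.250 ≈ 1548.44 px.
Resizing to 1322 px wide multiplies everything by 0.3794: 1548.44 → 587.56 px.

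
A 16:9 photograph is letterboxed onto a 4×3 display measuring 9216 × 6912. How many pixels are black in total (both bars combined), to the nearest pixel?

16:9 (1.778) > 4×3 (1.333), so the photograph fills the width.
The photograph is 9216 × 9/16 ≈ 5184.0000 px tall.
6912 − 5184.0000 = 1728.0000 px of bars.
Bar area = 1728.0000 × 9216 ≈ 15925248 px.

15925248 pixels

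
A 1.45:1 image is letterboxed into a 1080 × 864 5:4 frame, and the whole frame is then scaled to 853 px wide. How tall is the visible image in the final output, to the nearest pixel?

In the 1080×864 frame the image fills the width: height = 1080 / 1.450 ≈ 744.83 px.
The frame scales by 853/1080 = 0.7898; 744.83 × 0.7898 ≈ 588.28 px.

588 px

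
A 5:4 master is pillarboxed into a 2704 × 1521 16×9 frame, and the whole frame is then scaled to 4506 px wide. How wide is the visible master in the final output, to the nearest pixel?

3168 px

In the 2704×1521 frame the master fills the height: width = 1521 × 5/4 ≈ 1901.25 px.
The frame scales by 4506/2704 = 1.6664; 1901.25 × 1.6664 ≈ 3168.28 px.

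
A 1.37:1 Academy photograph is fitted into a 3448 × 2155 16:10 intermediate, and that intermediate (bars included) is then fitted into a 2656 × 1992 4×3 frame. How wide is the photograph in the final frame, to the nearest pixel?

2274 px

1.37:1 Academy in 3448×2155: fills the height, so the photograph is 2952.35 × 2155.00.
The 16:10 canvas is width-limited in 2656×1992, giving 2656.00 × 1660.00; scale factor 0.7703.
Applying the same ×0.7703: 2952.35 → 2274.20.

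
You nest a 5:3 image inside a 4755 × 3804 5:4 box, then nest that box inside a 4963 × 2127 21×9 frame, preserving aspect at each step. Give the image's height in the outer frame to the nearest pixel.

1595 px

First fit — 5:3 into 4755×3804 spans the width: 4755.00 × 2853.00.
Second fit — the 5:4 canvas into 4963×2127 spans the height: 2658.75 × 2127.00 (×0.5591 from 4755×3804).
So the image's height is 2853.00 × 0.5591 ≈ 1595.25.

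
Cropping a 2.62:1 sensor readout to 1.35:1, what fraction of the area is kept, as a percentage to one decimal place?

51.5%

Going from 2.62:1 to 1.35:1 means cutting width while keeping height.
Area ratio = (1.350)/(2.620) = 51.53% retained.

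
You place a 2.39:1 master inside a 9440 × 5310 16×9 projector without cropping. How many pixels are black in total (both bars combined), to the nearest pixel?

12840375 pixels

2.39:1 (2.390) > 16×9 (1.778), so the master fills the width.
That makes the image 3949.7908 px tall (9440 / 2.390).
5310 − 3949.7908 = 1360.2092 px of bars.
Bar area = 1360.2092 × 9440 ≈ 12840375 px.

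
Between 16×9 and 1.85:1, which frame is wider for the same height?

16×9 = 1.778 and 1.85; 1.85 > 1.778.

1.85:1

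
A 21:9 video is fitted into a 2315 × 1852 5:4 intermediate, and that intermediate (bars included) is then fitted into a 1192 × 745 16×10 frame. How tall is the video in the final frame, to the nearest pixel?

First fit — 21:9 into 2315×1852 spans the width: 2315.00 × 992.14.
5:4 in 1192×745: fills the height, so the intermediate becomes 931.25 × 745.00 — a scale of ×0.4023.
So the video's height is 992.14 × 0.4023 ≈ 399.11.

399 px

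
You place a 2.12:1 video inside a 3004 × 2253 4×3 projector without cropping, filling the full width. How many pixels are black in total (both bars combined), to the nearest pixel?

2511401 pixels

That makes the image 1416.9811 px tall (3004 / 2.120).
Black = 2253 − 1416.9811 = 836.0189 px.
That's 836.0189 × 3004 ≈ 2511401 black pixels.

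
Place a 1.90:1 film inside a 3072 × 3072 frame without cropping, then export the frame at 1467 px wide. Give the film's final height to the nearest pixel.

772 px

In the 3072×3072 frame the film fills the width: height = 3072 / 1.900 ≈ 1616.84 px.
Resizing to 1467 px wide multiplies everything by 0.4775: 1616.84 → 772.11 px.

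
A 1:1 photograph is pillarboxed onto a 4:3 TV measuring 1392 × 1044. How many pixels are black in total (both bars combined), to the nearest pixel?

1:1 (1.000) < 4:3 (1.333), so the photograph fills the height.
That makes the image 1044.0000 px wide (1044 × 1/1).
Black = 1392 − 1044.0000 = 348.0000 px.
Across the 1044-px span: 348.0000 × 1044 ≈ 363312 px.

363312 pixels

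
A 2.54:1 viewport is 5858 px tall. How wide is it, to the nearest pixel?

At 2.54:1, 5858 × 2.540 ≈ 14879.32.

14879 px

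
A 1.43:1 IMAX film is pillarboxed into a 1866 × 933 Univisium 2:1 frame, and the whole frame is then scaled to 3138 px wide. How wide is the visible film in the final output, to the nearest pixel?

In the 1866×933 frame the film fills the height: width = 933 × 1.430 ≈ 1334.19 px.
The frame scales by 3138/1866 = 1.6817; 1334.19 × 1.6817 ≈ 2243.67 px.

2244 px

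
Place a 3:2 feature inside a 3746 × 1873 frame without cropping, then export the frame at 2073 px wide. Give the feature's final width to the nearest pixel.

1555 px

Fitted into 3746×1873, the feature spans the height; its width is 1873 × 3/2 ≈ 2809.50 px.
The frame scales by 2073/3746 = 0.5534; 2809.50 × 0.5534 ≈ 1554.75 px.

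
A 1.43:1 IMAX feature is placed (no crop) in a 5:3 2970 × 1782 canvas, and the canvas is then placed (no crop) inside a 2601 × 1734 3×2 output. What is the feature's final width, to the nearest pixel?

1.43:1 IMAX in 2970×1782: fills the height, so the feature is 2548.26 × 1782.00.
The 5:3 canvas is width-limited in 2601×1734, giving 2601.00 × 1560.60; scale factor 0.8758.
So the feature's width is 2548.26 × 0.8758 ≈ 2231.66.

2232 px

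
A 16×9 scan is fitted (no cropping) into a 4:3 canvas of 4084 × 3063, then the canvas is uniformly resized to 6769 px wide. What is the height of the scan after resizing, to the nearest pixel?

3808 px

In the 4084×3063 frame the scan fills the width: height = 4084 × 9/16 ≈ 2297.25 px.
The frame scales by 6769/4084 = 1.6574; 2297.25 × 1.6574 ≈ 3807.56 px.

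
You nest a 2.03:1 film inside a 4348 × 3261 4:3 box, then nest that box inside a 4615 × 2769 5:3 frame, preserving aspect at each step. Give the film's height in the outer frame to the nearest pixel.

Inside the 4348×3261 canvas the film is width-limited at 4348.00 × 2141.87.
4:3 in 4615×2769: fills the height, so the intermediate becomes 3692.00 × 2769.00 — a scale of ×0.8491.
Applying the same ×0.8491: 2141.87 → 1818.72.

1819 px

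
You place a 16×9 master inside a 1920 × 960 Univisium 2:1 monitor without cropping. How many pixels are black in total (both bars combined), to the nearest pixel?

16×9 is narrower than Univisium 2:1, so it spans the full height.
Content width = 960 × 16/9 ≈ 1706.6667 px.
Black = 1920 − 1706.6667 = 213.3333 px.
Bar area = 213.3333 × 960 ≈ 204800 px.

204800 pixels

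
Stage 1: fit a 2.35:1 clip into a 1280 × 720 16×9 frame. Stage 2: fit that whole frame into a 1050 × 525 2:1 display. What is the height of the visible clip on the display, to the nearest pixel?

Inside the 1280×720 canvas the clip is width-limited at 1280.00 × 544.68.
16×9 in 1050×525: fills the height, so the intermediate becomes 933.33 × 525.00 — a scale of ×0.7292.
So the clip's height is 544.68 × 0.7292 ≈ 397.16.

397 px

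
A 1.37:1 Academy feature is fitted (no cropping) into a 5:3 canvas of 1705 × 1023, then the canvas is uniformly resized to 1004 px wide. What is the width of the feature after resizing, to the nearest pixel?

At 1705×1023 the feature is height-limited, so width = 1023 × 1.370 ≈ 1401.51 px.
Resizing to 1004 px wide multiplies everything by 0.5889: 1401.51 → 825.29 px.

825 px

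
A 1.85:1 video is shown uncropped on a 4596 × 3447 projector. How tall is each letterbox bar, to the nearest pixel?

481 px

Since 1.850 > 1.333, the video is width-limited.
The video is 4596 / 1.850 ≈ 2484.32 px tall.
Leftover height: 3447 − 2484.32 = 962.68 px → 481.34 each side.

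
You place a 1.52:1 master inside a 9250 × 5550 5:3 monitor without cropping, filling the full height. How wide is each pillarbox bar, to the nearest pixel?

The master is 5550 × 1.520 ≈ 8436.00 px wide.
9250 − 8436.00 = 814.00 px of bars (407.00 each).

407 px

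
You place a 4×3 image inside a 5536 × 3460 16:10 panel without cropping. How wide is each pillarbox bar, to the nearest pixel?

4×3 is narrower than 16:10, so it spans the full height.
The image is 3460 × 4/3 ≈ 4613.33 px wide.
Leftover width: 5536 − 4613.33 = 922.67 px → 461.33 each side.

461 px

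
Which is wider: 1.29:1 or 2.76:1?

1.29 and 2.76; 2.76 > 1.29.

2.76:1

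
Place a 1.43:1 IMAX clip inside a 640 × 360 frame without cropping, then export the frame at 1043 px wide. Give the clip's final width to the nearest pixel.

Fitted into 640×360, the clip spans the height; its width is 360 × 1.430 ≈ 514.80 px.
Resizing to 1043 px wide multiplies everything by 1.6297: 514.80 → 838.96 px.

839 px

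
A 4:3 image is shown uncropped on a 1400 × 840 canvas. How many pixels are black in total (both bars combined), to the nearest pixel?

Since 1.333 < 1.667, the image is height-limited.
Content width = 840 × 4/3 ≈ 1120.0000 px.
Leftover width: 1400 − 1120.0000 = 280.0000 px.
Across the 840-px span: 280.0000 × 840 ≈ 235200 px.

235200 pixels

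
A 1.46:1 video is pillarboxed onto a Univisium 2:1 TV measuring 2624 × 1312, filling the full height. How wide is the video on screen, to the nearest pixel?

That makes the image 1915.52 px wide (1312 × 1.460).

1916 px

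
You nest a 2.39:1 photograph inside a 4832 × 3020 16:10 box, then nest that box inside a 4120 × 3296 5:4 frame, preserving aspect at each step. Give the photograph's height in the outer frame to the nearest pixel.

First fit — 2.39:1 into 4832×3020 spans the width: 4832.00 × 2021.76.
The 16:10 canvas is width-limited in 4120×3296, giving 4120.00 × 2575.00; scale factor 0.8526.
So the photograph's height is 2021.76 × 0.8526 ≈ 1723.85.

1724 px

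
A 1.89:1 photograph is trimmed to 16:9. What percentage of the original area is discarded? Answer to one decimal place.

5.9%

16:9 is narrower than 1.89:1, so the crop keeps the full height and trims the width.
(1.778)/(1.890) ≈ 0.941 of the area survives, leaving 5.94% discarded.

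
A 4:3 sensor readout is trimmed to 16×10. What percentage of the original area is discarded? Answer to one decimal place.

Going from 4:3 to 16×10 means cutting height while keeping width.
Fraction kept = (1.333)/(1.600) ≈ 83.33%, so 16.67% is lost.

16.7%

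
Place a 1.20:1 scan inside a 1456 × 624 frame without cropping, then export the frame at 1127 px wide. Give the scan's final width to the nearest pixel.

580 px

At 1456×624 the scan is height-limited, so width = 624 × 1.200 ≈ 748.80 px.
Scaling 1456 → 1127 is ×0.7740, so the width becomes 748.80 × 0.7740 ≈ 579.60 px.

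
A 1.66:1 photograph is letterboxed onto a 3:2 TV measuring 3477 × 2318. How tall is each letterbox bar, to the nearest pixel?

112 px

1.66:1 is wider than 3:2, so it spans the full width.
The photograph is 3477 / 1.660 ≈ 2094.58 px tall.
2318 − 2094.58 = 223.42 px of bars (111.71 each).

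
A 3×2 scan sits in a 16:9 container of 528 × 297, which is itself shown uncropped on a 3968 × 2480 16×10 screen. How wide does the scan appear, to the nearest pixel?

3348 px

3×2 in 528×297: fills the height, so the scan is 445.50 × 297.00.
16:9 in 3968×2480: fills the width, so the intermediate becomes 3968.00 × 2232.00 — a scale of ×7.5152.
The scan scales with it: width 445.50 × 7.5152 ≈ 3348.00.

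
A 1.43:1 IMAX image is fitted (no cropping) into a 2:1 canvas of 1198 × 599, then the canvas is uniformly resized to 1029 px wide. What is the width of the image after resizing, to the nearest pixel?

736 px

In the 1198×599 frame the image fills the height: width = 599 × 1.430 ≈ 856.57 px.
Scaling 1198 → 1029 is ×0.8589, so the width becomes 856.57 × 0.8589 ≈ 735.74 px.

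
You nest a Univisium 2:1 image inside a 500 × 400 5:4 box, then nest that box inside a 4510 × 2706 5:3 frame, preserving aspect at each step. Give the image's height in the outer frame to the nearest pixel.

Univisium 2:1 in 500×400: fills the width, so the image is 500.00 × 250.00.
Second fit — the 5:4 canvas into 4510×2706 spans the height: 3382.50 × 2706.00 (×6.7650 from 500×400).
The image scales with it: height 250.00 × 6.7650 ≈ 1691.25.

1691 px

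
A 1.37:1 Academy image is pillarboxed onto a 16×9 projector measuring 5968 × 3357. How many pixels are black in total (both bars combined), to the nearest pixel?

Since 1.370 < 1.778, the image is height-limited.
That makes the image 4599.0900 px wide (3357 × 1.370).
Leftover width: 5968 − 4599.0900 = 1368.9100 px.
That's 1368.9100 × 3357 ≈ 4595431 black pixels.

4595431 pixels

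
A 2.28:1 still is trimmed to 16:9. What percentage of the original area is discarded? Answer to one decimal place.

The height stays; only width is cut (since 16:9 is narrower than 2.28:1).
Area ratio = (1.778)/(2.280) = 77.97%; the remaining 22.03% is cropped out.

22.0%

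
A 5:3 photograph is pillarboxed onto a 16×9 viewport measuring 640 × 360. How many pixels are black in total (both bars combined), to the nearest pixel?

14400 pixels

Since 1.667 < 1.778, the photograph is height-limited.
Content width = 360 × 5/3 ≈ 600.0000 px.
640 − 600.0000 = 40.0000 px of bars.
That's 40.0000 × 360 ≈ 14400 black pixels.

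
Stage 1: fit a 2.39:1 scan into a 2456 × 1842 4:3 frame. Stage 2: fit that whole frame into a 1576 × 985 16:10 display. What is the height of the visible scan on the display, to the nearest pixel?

Inside the 2456×1842 canvas the scan is width-limited at 2456.00 × 1027.62.
The 4:3 canvas is height-limited in 1576×985, giving 1313.33 × 985.00; scale factor 0.5347.
Applying the same ×0.5347: 1027.62 → 549.51.

550 px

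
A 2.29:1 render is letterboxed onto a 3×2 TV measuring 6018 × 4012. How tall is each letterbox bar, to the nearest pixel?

2.29:1 is wider than 3×2, so it spans the full width.
Content height = 6018 / 2.290 ≈ 2627.95 px.
4012 − 2627.95 = 1384.05 px of bars (692.03 each).

692 px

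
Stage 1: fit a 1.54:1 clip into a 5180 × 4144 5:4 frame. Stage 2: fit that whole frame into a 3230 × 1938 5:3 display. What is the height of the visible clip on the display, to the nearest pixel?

1573 px

1.54:1 in 5180×4144: fills the width, so the clip is 5180.00 × 3363.64.
The 5:4 canvas is height-limited in 3230×1938, giving 2422.50 × 1938.00; scale factor 0.4677.
Applying the same ×0.4677: 3363.64 → 1573.05.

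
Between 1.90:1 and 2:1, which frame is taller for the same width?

1.9 and 2; 2 > 1.9. The smaller width-to-height ratio is the taller frame.

1.90:1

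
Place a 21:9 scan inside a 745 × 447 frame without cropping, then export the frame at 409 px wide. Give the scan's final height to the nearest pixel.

In the 745×447 frame the scan fills the width: height = 745 × 9/21 ≈ 319.29 px.
Scaling 745 → 409 is ×0.5490, so the height becomes 319.29 × 0.5490 ≈ 175.29 px.

175 px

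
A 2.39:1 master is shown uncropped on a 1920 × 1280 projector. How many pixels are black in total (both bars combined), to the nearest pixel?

915173 pixels

2.39:1 (2.390) > 3×2 (1.500), so the master fills the width.
That makes the image 803.3473 px tall (1920 / 2.390).
1280 − 803.3473 = 476.6527 px of bars.
Bar area = 476.6527 × 1920 ≈ 915173 px.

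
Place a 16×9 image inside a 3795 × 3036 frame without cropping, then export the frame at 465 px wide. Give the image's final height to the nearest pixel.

262 px

At 3795×3036 the image is width-limited, so height = 3795 × 9/16 ≈ 2134.69 px.
Resizing to 465 px wide multiplies everything by 0.1225: 2134.69 → 261.56 px.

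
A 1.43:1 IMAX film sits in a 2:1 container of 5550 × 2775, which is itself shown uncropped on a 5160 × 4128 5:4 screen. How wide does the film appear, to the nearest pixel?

3689 px

Inside the 5550×2775 canvas the film is height-limited at 3968.25 × 2775.00.
Second fit — the 2:1 canvas into 5160×4128 spans the width: 5160.00 × 2580.00 (×0.9297 from 5550×2775).
Applying the same ×0.9297: 3968.25 → 3689.40.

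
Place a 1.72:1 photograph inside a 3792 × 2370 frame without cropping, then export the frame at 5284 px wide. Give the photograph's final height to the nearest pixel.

At 3792×2370 the photograph is width-limited, so height = 3792 / 1.720 ≈ 2204.65 px.
The frame scales by 5284/3792 = 1.3935; 2204.65 × 1.3935 ≈ 3072.09 px.

3072 px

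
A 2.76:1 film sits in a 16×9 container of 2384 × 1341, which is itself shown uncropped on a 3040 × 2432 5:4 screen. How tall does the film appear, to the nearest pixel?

First fit — 2.76:1 into 2384×1341 spans the width: 2384.00 × 863.77.
The 16×9 canvas is width-limited in 3040×2432, giving 3040.00 × 1710.00; scale factor 1.2752.
So the film's height is 863.77 × 1.2752 ≈ 1101.45.

1101 px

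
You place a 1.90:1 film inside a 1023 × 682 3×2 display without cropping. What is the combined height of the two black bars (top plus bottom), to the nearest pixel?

1.90:1 (1.900) > 3×2 (1.500), so the film fills the width.
Content height = 1023 / 1.900 ≈ 538.42 px.
Black = 682 − 538.42 = 143.58 px.

144 px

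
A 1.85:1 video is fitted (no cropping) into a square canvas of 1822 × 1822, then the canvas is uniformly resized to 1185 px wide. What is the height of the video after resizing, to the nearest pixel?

641 px

At 1822×1822 the video is width-limited, so height = 1822 / 1.850 ≈ 984.86 px.
Resizing to 1185 px wide multiplies everything by 0.6504: 984.86 → 640.54 px.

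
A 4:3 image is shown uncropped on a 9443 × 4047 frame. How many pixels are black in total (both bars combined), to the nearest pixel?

16378209 pixels

4:3 (1.333) < 21:9 (2.333), so the image fills the height.
That makes the image 5396.0000 px wide (4047 × 4/3).
Black = 9443 − 5396.0000 = 4047.0000 px.
Bar area = 4047.0000 × 4047 ≈ 16378209 px.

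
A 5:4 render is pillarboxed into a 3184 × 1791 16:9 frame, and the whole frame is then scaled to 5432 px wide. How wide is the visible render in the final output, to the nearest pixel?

Fitted into 3184×1791, the render spans the height; its width is 1791 × 5/4 ≈ 2238.75 px.
The frame scales by 5432/3184 = 1.7060; 2238.75 × 1.7060 ≈ 3819.38 px.

3819 px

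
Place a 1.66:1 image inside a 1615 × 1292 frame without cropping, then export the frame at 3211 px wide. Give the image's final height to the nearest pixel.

Fitted into 1615×1292, the image spans the width; its height is 1615 / 1.660 ≈ 972.89 px.
The frame scales by 3211/1615 = 1.9882; 972.89 × 1.9882 ≈ 1934.34 px.

1934 px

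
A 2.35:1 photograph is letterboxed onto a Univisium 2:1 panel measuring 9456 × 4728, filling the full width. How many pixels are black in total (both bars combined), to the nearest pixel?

6658634 pixels

Content height = 9456 / 2.350 ≈ 4023.8298 px.
Leftover height: 4728 − 4023.8298 = 704.1702 px.
Across the 9456-px span: 704.1702 × 9456 ≈ 6658634 px.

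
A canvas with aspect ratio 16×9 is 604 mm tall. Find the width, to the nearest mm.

604 / 9 × 16 = 1073.78.

1074 mm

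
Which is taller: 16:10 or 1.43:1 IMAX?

16:10 = 1.6 and 1.43; 1.6 > 1.43. The smaller width-to-height ratio is the taller frame.

1.43:1 IMAX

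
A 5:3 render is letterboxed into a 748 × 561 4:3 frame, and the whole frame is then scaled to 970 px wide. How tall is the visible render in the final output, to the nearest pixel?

582 px

At 748×561 the render is width-limited, so height = 748 × 3/5 ≈ 448.80 px.
Resizing to 970 px wide multiplies everything by 1.2968: 448.80 → 582.00 px.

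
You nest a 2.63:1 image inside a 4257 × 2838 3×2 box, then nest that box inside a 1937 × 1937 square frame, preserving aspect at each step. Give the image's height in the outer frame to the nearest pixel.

Inside the 4257×2838 canvas the image is width-limited at 4257.00 × 1618.63.
3×2 in 1937×1937: fills the width, so the intermediate becomes 1937.00 × 1291.33 — a scale of ×0.4550.
So the image's height is 1618.63 × 0.4550 ≈ 736.50.

737 px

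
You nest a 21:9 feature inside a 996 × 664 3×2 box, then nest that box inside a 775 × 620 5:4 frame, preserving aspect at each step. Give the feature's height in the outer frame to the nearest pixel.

First fit — 21:9 into 996×664 spans the width: 996.00 × 426.86.
Second fit — the 3×2 canvas into 775×620 spans the width: 775.00 × 516.67 (×0.7781 from 996×664).
So the feature's height is 426.86 × 0.7781 ≈ 332.14.

332 px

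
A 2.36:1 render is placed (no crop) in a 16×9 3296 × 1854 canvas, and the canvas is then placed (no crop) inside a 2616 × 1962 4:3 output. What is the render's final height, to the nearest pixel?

1108 px

Inside the 3296×1854 canvas the render is width-limited at 3296.00 × 1396.61.
16×9 in 2616×1962: fills the width, so the intermediate becomes 2616.00 × 1471.50 — a scale of ×0.7937.
The render scales with it: height 1396.61 × 0.7937 ≈ 1108.47.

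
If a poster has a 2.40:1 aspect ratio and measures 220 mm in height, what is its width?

528 mm

Width = 220 × 2.400 = 528.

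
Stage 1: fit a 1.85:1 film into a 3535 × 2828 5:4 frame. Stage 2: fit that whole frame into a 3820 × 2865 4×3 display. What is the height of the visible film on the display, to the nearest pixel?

1936 px

1.85:1 in 3535×2828: fills the width, so the film is 3535.00 × 1910.81.
5:4 in 3820×2865: fills the height, so the intermediate becomes 3581.25 × 2865.00 — a scale of ×1.0131.
The film scales with it: height 1910.81 × 1.0131 ≈ 1935.81.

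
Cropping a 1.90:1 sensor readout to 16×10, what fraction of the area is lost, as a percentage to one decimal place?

15.8%

The height stays; only width is cut (since 16×10 is narrower than 1.90:1).
Area ratio = (1.600)/(1.900) = 84.21%; the remaining 15.79% is cropped out.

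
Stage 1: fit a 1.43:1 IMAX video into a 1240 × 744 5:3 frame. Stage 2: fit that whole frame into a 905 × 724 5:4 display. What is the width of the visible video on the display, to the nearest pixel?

1.43:1 IMAX in 1240×744: fills the height, so the video is 1063.92 × 744.00.
Second fit — the 5:3 canvas into 905×724 spans the width: 905.00 × 543.00 (×0.7298 from 1240×744).
The video scales with it: width 1063.92 × 0.7298 ≈ 776.49.

776 px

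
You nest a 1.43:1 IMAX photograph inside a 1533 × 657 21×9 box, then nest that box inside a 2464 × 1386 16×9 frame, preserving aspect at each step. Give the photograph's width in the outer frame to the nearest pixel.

1510 px

1.43:1 IMAX in 1533×657: fills the height, so the photograph is 939.51 × 657.00.
Second fit — the 21×9 canvas into 2464×1386 spans the width: 2464.00 × 1056.00 (×1.6073 from 1533×657).
So the photograph's width is 939.51 × 1.6073 ≈ 1510.08.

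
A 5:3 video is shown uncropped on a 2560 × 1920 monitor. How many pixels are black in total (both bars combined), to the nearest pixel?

Since 1.667 > 1.333, the video is width-limited.
The video is 2560 × 3/5 ≈ 1536.0000 px tall.
Black = 1920 − 1536.0000 = 384.0000 px.
Across the 2560-px span: 384.0000 × 2560 ≈ 983040 px.

983040 pixels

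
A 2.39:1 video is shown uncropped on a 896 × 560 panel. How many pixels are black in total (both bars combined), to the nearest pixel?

165854 pixels

2.39:1 is wider than 16×10, so it spans the full width.
Content height = 896 / 2.390 ≈ 374.8954 px.
Leftover height: 560 − 374.8954 = 185.1046 px.
That's 185.1046 × 896 ≈ 165854 black pixels.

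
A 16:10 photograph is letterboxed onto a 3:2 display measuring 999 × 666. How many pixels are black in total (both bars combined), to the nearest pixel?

Since 1.600 > 1.500, the photograph is width-limited.
That makes the image 624.3750 px tall (999 × 10/16).
666 − 624.3750 = 41.6250 px of bars.
Bar area = 41.6250 × 999 ≈ 41583 px.

41583 pixels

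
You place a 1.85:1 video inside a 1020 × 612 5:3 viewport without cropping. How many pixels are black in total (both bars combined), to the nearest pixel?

Since 1.850 > 1.667, the video is width-limited.
That makes the image 551.3514 px tall (1020 / 1.850).
612 − 551.3514 = 60.6486 px of bars.
Across the 1020-px span: 60.6486 × 1020 ≈ 61862 px.

61862 pixels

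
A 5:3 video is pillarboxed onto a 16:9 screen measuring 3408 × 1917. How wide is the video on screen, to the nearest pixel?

3195 px

Since 1.667 < 1.778, the video is height-limited.
That makes the image 3195.00 px wide (1917 × 5/3).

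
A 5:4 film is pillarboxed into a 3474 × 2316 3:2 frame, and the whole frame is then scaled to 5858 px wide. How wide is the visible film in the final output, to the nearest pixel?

At 3474×2316 the film is height-limited, so width = 2316 × 5/4 ≈ 2895.00 px.
Resizing to 5858 px wide multiplies everything by 1.6862: 2895.00 → 4881.67 px.

4882 px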